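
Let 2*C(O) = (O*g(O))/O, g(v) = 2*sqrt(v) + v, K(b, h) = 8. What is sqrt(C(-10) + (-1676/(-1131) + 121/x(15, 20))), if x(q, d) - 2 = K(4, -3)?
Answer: sqrt(1097759910 + 127916100*I*sqrt(10))/11310 ≈ 2.9772 + 0.53108*I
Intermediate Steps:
x(q, d) = 10 (x(q, d) = 2 + 8 = 10)
g(v) = v + 2*sqrt(v)
C(O) = sqrt(O) + O/2 (C(O) = ((O*(O + 2*sqrt(O)))/O)/2 = (O + 2*sqrt(O))/2 = sqrt(O) + O/2)
sqrt(C(-10) + (-1676/(-1131) + 121/x(15, 20))) = sqrt((sqrt(-10) + (1/2)*(-10)) + (-1676/(-1131) + 121/10)) = sqrt((I*sqrt(10) - 5) + (-1676*(-1/1131) + 121*(1/10))) = sqrt((-5 + I*sqrt(10)) + (1676/1131 + 121/10)) = sqrt((-5 + I*sqrt(10)) + 153611/11310) = sqrt(97061/11310 + I*sqrt(10))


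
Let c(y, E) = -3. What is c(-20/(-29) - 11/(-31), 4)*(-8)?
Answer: 24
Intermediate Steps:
c(-20/(-29) - 11/(-31), 4)*(-8) = -3*(-8) = 24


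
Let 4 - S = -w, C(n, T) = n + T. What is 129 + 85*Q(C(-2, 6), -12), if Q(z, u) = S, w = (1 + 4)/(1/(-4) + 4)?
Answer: 1747/3 ≈ 582.33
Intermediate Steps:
w = 4/3 (w = 5/(1*(-¼) + 4) = 5/(-¼ + 4) = 5/(15/4) = 5*(4/15) = 4/3 ≈ 1.3333)
C(n, T) = T + n
S = 16/3 (S = 4 - (-1)*4/3 = 4 - 1*(-4/3) = 4 + 4/3 = 16/3 ≈ 5.3333)
Q(z, u) = 16/3
129 + 85*Q(C(-2, 6), -12) = 129 + 85*(16/3) = 129 + 1360/3 = 1747/3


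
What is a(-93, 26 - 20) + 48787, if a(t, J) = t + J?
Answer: 48700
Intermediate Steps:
a(t, J) = J + t
a(-93, 26 - 20) + 48787 = ((26 - 20) - 93) + 48787 = (6 - 93) + 48787 = -87 + 48787 = 48700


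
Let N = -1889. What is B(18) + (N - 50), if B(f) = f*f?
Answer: -1615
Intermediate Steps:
B(f) = f²
B(18) + (N - 50) = 18² + (-1889 - 50) = 324 - 1939 = -1615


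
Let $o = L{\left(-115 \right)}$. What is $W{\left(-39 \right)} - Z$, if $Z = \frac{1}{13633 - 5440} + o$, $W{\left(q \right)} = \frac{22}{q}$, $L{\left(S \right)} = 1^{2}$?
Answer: $- \frac{166604}{106509} \approx -1.5642$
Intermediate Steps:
$L{\left(S \right)} = 1$
$o = 1$
$Z = \frac{8194}{8193}$ ($Z = \frac{1}{13633 - 5440} + 1 = \frac{1}{8193} + 1 = \frac{8194}{8193} \approx 1.0001$)
$W{\left(-39 \right)} - Z = \frac{22}{-39} - \frac{8194}{8193} = 22 \left(- \frac{1}{39}\right) - \frac{8194}{8193} = - \frac{22}{39} - \frac{8194}{8193} = - \frac{166604}{106509}$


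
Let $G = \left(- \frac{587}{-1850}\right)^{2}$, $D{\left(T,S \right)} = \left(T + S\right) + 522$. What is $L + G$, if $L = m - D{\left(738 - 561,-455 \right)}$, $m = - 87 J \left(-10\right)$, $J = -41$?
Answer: $- \frac{122915320431}{3422500} \approx -35914.0$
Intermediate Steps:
$D{\left(T,S \right)} = 522 + S + T$ ($D{\left(T,S \right)} = \left(S + T\right) + 522 = 522 + S + T$)
$m = -35670$ ($m = \left(-87\right) \left(-41\right) \left(-10\right) = 3567 \left(-10\right) = -35670$)
$G = \frac{344569}{3422500}$ ($G = \left(\left(-587\right) \left(- \frac{1}{1850}\right)\right)^{2} = \left(\frac{587}{1850}\right)^{2} = \frac{344569}{3422500} \approx 0.10068$)
$L = -35914$ ($L = -35670 - \left(522 - 455 + \left(738 - 561\right)\right) = -35670 - \left(522 - 455 + 177\right) = -35670 - 244 = -35914$)
$L + G = -35914 + \frac{344569}{3422500} = - \frac{122915320431}{3422500}$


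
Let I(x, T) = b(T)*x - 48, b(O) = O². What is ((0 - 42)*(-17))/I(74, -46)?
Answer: 21/4604 ≈ 0.0045613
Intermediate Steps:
I(x, T) = -48 + x*T² (I(x, T) = T²*x - 48 = x*T² - 48 = -48 + x*T²)
((0 - 42)*(-17))/I(74, -46) = ((0 - 42)*(-17))/(-48 + 74*(-46)²) = (-42*(-17))/(-48 + 74*2116) = 714/(-48 + 156584) = 714/156536 = 714*(1/156536) = 21/4604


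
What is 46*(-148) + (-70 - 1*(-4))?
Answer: -6874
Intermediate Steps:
46*(-148) + (-70 - 1*(-4)) = -6808 + (-70 + 4) = -6808 - 66 = -6874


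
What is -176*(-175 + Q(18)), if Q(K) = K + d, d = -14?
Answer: 30096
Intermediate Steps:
Q(K) = -14 + K (Q(K) = K - 14 = -14 + K)
-176*(-175 + Q(18)) = -176*(-175 + (-14 + 18)) = -176*(-175 + 4) = -176*(-171) = 30096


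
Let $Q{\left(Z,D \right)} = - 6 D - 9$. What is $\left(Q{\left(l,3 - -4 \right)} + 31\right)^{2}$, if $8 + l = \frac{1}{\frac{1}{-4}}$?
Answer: $400$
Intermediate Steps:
$l = -12$ ($l = -8 + \frac{1}{\frac{1}{-4}} = -8 + \frac{1}{- \frac{1}{4}} = -8 - 4 = -12$)
$Q{\left(Z,D \right)} = -9 - 6 D$
$\left(Q{\left(l,3 - -4 \right)} + 31\right)^{2} = \left(\left(-9 - 6 \left(3 - -4\right)\right) + 31\right)^{2} = \left(\left(-9 - 6 \left(3 + 4\right)\right) + 31\right)^{2} = \left(\left(-9 - 42\right) + 31\right)^{2} = \left(-51 + 31\right)^{2} = \left(-20\right)^{2} = 400$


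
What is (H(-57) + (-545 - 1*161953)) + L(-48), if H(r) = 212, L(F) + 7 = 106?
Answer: -162187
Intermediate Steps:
L(F) = 99 (L(F) = -7 + 106 = 99)
(H(-57) + (-545 - 1*161953)) + L(-48) = (212 + (-545 - 1*161953)) + 99 = (212 + (-545 - 161953)) + 99 = (212 - 162498) + 99 = -162286 + 99 = -162187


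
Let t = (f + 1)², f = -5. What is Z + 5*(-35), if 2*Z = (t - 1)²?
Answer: -125/2 ≈ -62.500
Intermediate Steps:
t = 16 (t = (-5 + 1)² = (-4)² = 16)
Z = 225/2 (Z = (16 - 1)²/2 = (½)*15² = (½)*225 = 225/2 ≈ 112.50)
Z + 5*(-35) = 225/2 + 5*(-35) = 225/2 - 175 = -125/2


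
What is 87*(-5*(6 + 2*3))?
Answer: -5220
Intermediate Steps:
87*(-5*(6 + 2*3)) = 87*(-5*(6 + 6)) = 87*(-5*12) = 87*(-60) = -5220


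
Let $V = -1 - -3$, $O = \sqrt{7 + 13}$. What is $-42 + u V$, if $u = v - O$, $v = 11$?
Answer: $-20 - 4 \sqrt{5} \approx -28.944$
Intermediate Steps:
$O = 2 \sqrt{5}$ ($O = \sqrt{20} = 2 \sqrt{5} \approx 4.4721$)
$u = 11 - 2 \sqrt{5} \approx 6.5279$
$V = 2$ ($V = -1 + 3 = 2$)
$-42 + u V = -42 + \left(11 - 2 \sqrt{5}\right) 2 = -42 + \left(22 - 4 \sqrt{5}\right) = -20 - 4 \sqrt{5}$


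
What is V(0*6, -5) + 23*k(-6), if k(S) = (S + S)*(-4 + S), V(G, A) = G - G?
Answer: 2760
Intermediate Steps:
V(G, A) = 0
k(S) = 2*S*(-4 + S) (k(S) = (2*S)*(-4 + S) = 2*S*(-4 + S))
V(0*6, -5) + 23*k(-6) = 0 + 23*(2*(-6)*(-4 - 6)) = 0 + 23*(2*(-6)*(-10)) = 0 + 23*120 = 0 + 2760 = 2760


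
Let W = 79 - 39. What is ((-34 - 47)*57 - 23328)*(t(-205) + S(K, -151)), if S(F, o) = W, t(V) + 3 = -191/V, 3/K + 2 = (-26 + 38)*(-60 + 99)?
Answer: -43460064/41 ≈ -1.0600e+6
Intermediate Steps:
W = 40
K = 3/466 (K = 3/(-2 + (-26 + 38)*(-60 + 99)) = 3/(-2 + 12*39) = 3/(-2 + 468) = 3/466 ≈ 0.0064378)
t(V) = -3 - 191/V
S(F, o) = 40
((-34 - 47)*57 - 23328)*(t(-205) + S(K, -151)) = ((-34 - 47)*57 - 23328)*((-3 - 191/(-205)) + 40) = (-81*57 - 23328)*((-3 - 191*(-1/205)) + 40) = (-4617 - 23328)*((-3 + 191/205) + 40) = -27945*(-424/205 + 40) = -27945*7776/205 = -43460064/41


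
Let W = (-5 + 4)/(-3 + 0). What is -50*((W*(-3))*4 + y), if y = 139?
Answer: -6750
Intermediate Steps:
W = 1/3 (W = -1/(-3) = -1*(-1/3) = 1/3 ≈ 0.33333)
-50*((W*(-3))*4 + y) = -50*(((1/3)*(-3))*4 + 139) = -50*(-1*4 + 139) = -50*(-4 + 139) = -50*135 = -6750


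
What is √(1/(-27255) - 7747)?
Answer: I*√5754742965930/27255 ≈ 88.017*I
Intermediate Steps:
√(1/(-27255) - 7747) = √(-1/27255 - 7747) = √(-211144486/27255) = I*√5754742965930/27255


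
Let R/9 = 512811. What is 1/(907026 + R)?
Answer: 1/5522325 ≈ 1.8108e-7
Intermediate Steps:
R = 4615299 (R = 9*512811 = 4615299)
1/(907026 + R) = 1/(907026 + 4615299) = 1/5522325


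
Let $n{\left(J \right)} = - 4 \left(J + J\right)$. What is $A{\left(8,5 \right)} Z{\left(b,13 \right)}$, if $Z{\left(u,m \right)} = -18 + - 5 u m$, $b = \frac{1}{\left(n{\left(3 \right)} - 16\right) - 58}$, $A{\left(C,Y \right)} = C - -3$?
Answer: $- \frac{18689}{98} \approx -190.7$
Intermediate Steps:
$n{\left(J \right)} = - 8 J$ ($n{\left(J \right)} = - 4 \cdot 2 J = - 8 J$)
$A{\left(C,Y \right)} = 3 + C$ ($A{\left(C,Y \right)} = C + 3 = 3 + C$)
$b = - \frac{1}{98}$ ($b = \frac{1}{\left(\left(-8\right) 3 - 16\right) - 58} = \frac{1}{\left(-24 - 16\right) - 58} = \frac{1}{-40 - 58} = \frac{1}{-98} = - \frac{1}{98} \approx -0.010204$)
$Z{\left(u,m \right)} = -18 - 5 m u$
$A{\left(8,5 \right)} Z{\left(b,13 \right)} = \left(3 + 8\right) \left(-18 - 65 \left(- \frac{1}{98}\right)\right) = 11 \left(-18 + \frac{65}{98}\right) = 11 \left(- \frac{1699}{98}\right) = - \frac{18689}{98}$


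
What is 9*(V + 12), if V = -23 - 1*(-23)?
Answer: 108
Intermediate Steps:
V = 0 (V = -23 + 23 = 0)
9*(V + 12) = 9*(0 + 12) = 9*12 = 108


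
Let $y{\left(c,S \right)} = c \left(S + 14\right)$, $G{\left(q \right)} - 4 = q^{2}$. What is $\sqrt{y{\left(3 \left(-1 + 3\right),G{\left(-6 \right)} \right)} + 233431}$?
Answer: $\sqrt{233755} \approx 483.48$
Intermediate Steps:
$G{\left(q \right)} = 4 + q^{2}$
$y{\left(c,S \right)} = c \left(14 + S\right)$
$\sqrt{y{\left(3 \left(-1 + 3\right),G{\left(-6 \right)} \right)} + 233431} = \sqrt{3 \left(-1 + 3\right) \left(14 + \left(4 + \left(-6\right)^{2}\right)\right) + 233431} = \sqrt{3 \cdot 2 \left(14 + \left(4 + 36\right)\right) + 233431} = \sqrt{6 \left(14 + 40\right) + 233431} = \sqrt{6 \cdot 54 + 233431} = \sqrt{324 + 233431} = \sqrt{233755}$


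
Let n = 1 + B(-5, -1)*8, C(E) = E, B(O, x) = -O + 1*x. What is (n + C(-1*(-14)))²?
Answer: 2209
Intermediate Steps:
B(O, x) = x - O (B(O, x) = -O + x = x - O)
n = 33 (n = 1 + (-1 - 1*(-5))*8 = 1 + (-1 + 5)*8 = 1 + 4*8 = 1 + 32 = 33)
(n + C(-1*(-14)))² = (33 - 1*(-14))² = (33 + 14)² = 47² = 2209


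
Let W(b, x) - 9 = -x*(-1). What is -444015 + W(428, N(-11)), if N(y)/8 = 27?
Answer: -443790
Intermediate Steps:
N(y) = 216 (N(y) = 8*27 = 216)
W(b, x) = 9 + x (W(b, x) = 9 - x*(-1) = 9 - (-1)*x = 9 + x)
-444015 + W(428, N(-11)) = -444015 + (9 + 216) = -444015 + 225 = -443790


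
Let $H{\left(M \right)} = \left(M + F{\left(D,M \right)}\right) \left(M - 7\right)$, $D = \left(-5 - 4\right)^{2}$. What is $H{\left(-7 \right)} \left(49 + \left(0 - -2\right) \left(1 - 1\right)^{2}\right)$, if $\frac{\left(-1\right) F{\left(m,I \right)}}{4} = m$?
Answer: $227066$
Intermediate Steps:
$D = 81$ ($D = \left(-9\right)^{2} = 81$)
$F{\left(m,I \right)} = - 4 m$
$H{\left(M \right)} = \left(-324 + M\right) \left(-7 + M\right)$ ($H{\left(M \right)} = \left(M - 324\right) \left(M - 7\right) = \left(M - 324\right) \left(-7 + M\right) = \left(-324 + M\right) \left(-7 + M\right)$)
$H{\left(-7 \right)} \left(49 + \left(0 - -2\right) \left(1 - 1\right)^{2}\right) = \left(2268 + \left(-7\right)^{2} - -2317\right) \left(49 + \left(0 - -2\right) \left(1 - 1\right)^{2}\right) = \left(2268 + 49 + 2317\right) \left(49 + \left(0 + 2\right) 0^{2}\right) = 4634 \left(49 + 2 \cdot 0\right) = 4634 \left(49 + 0\right) = 4634 \cdot 49 = 227066$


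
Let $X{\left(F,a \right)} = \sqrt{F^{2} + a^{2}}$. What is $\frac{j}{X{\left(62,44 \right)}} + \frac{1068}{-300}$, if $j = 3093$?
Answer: $- \frac{89}{25} + \frac{3093 \sqrt{5}}{170} \approx 37.123$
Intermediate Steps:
$\frac{j}{X{\left(62,44 \right)}} + \frac{1068}{-300} = \frac{3093}{\sqrt{62^{2} + 44^{2}}} + \frac{1068}{-300} = \frac{3093}{\sqrt{3844 + 1936}} + 1068 \left(- \frac{1}{300}\right) = \frac{3093}{\sqrt{5780}} - \frac{89}{25} = \frac{3093}{34 \sqrt{5}} - \frac{89}{25} = 3093 \frac{\sqrt{5}}{170} - \frac{89}{25} = \frac{3093 \sqrt{5}}{170} - \frac{89}{25} = - \frac{89}{25} + \frac{3093 \sqrt{5}}{170}$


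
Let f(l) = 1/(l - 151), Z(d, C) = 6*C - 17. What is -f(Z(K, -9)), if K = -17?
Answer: 1/222 ≈ 0.0045045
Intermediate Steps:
Z(d, C) = -17 + 6*C
f(l) = 1/(-151 + l)
-f(Z(K, -9)) = -1/(-151 + (-17 + 6*(-9))) = -1/(-151 + (-17 - 54)) = -1/(-151 - 71) = -1/(-222) = -1*(-1/222) = 1/222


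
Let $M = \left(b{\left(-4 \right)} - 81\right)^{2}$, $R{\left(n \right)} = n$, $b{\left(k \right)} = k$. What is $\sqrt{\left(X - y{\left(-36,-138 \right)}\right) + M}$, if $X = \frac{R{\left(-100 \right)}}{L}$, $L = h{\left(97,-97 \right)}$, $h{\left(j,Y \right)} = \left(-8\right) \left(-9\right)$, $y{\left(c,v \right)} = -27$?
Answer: $\frac{\sqrt{261022}}{6} \approx 85.151$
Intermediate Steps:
$h{\left(j,Y \right)} = 72$
$L = 72$
$M = 7225$ ($M = \left(-4 - 81\right)^{2} = \left(-85\right)^{2} = 7225$)
$X = - \frac{25}{18}$ ($X = - \frac{100}{72} = \left(-100\right) \frac{1}{72} = - \frac{25}{18} \approx -1.3889$)
$\sqrt{\left(X - y{\left(-36,-138 \right)}\right) + M} = \sqrt{\left(- \frac{25}{18} - -27\right) + 7225} = \sqrt{\left(- \frac{25}{18} + 27\right) + 7225} = \sqrt{\frac{461}{18} + 7225} = \sqrt{\frac{130511}{18}} = \frac{\sqrt{261022}}{6}$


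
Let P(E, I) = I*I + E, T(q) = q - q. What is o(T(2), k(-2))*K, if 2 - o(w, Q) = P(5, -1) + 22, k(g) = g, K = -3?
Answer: 78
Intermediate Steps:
T(q) = 0
P(E, I) = E + I² (P(E, I) = I² + E = E + I²)
o(w, Q) = -26 (o(w, Q) = 2 - ((5 + (-1)²) + 22) = 2 - ((5 + 1) + 22) = 2 - (6 + 22) = 2 - 1*28 = 2 - 28 = -26)
o(T(2), k(-2))*K = -26*(-3) = 78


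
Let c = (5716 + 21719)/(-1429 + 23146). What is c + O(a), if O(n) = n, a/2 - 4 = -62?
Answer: -830579/7239 ≈ -114.74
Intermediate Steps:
a = -116 (a = 8 + 2*(-62) = 8 - 124 = -116)
c = 9145/7239 (c = 27435/21717 = 27435*(1/21717) = 9145/7239 ≈ 1.2633)
c + O(a) = 9145/7239 - 116 = -830579/7239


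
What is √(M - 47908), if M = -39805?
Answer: I*√87713 ≈ 296.16*I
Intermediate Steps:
√(M - 47908) = √(-39805 - 47908) = √(-87713) = I*√87713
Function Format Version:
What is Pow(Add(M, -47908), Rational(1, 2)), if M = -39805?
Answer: Mul(I, Pow(87713, Rational(1, 2))) ≈ Mul(296.16, I)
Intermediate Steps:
Pow(Add(M, -47908), Rational(1, 2)) = Pow(Add(-39805, -47908), Rational(1, 2)) = Pow(-87713, Rational(1, 2)) = Mul(I, Pow(87713, Rational(1, 2)))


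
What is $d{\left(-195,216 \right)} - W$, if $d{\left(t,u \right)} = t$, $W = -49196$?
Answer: $49001$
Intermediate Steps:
$d{\left(-195,216 \right)} - W = -195 - -49196 = -195 + 49196 = 49001$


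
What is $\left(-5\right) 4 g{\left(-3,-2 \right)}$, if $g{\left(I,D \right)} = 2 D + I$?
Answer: $140$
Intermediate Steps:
$g{\left(I,D \right)} = I + 2 D$
$\left(-5\right) 4 g{\left(-3,-2 \right)} = \left(-5\right) 4 \left(-3 + 2 \left(-2\right)\right) = - 20 \left(-3 - 4\right) = \left(-20\right) \left(-7\right) = 140$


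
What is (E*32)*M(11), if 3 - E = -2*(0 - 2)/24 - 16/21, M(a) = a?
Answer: 26576/21 ≈ 1265.5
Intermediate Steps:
E = 151/42 (E = 3 - (-2*(0 - 2)/24 - 16/21) = 3 - (-2*(-2)*(1/24) - 16*1/21) = 3 - (4*(1/24) - 16/21) = 3 - (⅙ - 16/21) = 3 - 1*(-25/42) = 3 + 25/42 = 151/42 ≈ 3.5952)
(E*32)*M(11) = ((151/42)*32)*11 = (2416/21)*11 = 26576/21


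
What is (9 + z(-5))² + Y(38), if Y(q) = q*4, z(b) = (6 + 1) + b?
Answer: 273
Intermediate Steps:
z(b) = 7 + b
Y(q) = 4*q
(9 + z(-5))² + Y(38) = (9 + (7 - 5))² + 4*38 = (9 + 2)² + 152 = 11² + 152 = 121 + 152 = 273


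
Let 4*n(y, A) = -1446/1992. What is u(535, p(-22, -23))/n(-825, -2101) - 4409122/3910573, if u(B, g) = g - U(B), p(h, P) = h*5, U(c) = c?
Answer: 3348577810478/942448093 ≈ 3553.1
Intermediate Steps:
p(h, P) = 5*h
n(y, A) = -241/1328 (n(y, A) = (-1446/1992)/4 = (-1446*1/1992)/4 = (¼)*(-241/332) = -241/1328)
u(B, g) = g - B
u(535, p(-22, -23))/n(-825, -2101) - 4409122/3910573 = (5*(-22) - 1*535)/(-241/1328) - 4409122/3910573 = (-110 - 535)*(-1328/241) - 4409122*1/3910573 = -645*(-1328/241) - 4409122/3910573 = 856560/241 - 4409122/3910573 = 3348577810478/942448093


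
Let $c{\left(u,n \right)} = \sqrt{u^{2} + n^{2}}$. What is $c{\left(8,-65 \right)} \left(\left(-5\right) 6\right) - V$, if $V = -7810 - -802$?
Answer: $7008 - 30 \sqrt{4289} \approx 5043.3$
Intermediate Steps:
$c{\left(u,n \right)} = \sqrt{n^{2} + u^{2}}$
$V = -7008$ ($V = -7810 + 802 = -7008$)
$c{\left(8,-65 \right)} \left(\left(-5\right) 6\right) - V = \sqrt{\left(-65\right)^{2} + 8^{2}} \left(\left(-5\right) 6\right) - -7008 = \sqrt{4225 + 64} \left(-30\right) + 7008 = \sqrt{4289} \left(-30\right) + 7008 = - 30 \sqrt{4289} + 7008 = 7008 - 30 \sqrt{4289}$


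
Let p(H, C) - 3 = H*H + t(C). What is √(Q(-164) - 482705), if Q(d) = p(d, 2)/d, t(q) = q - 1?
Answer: I*√811702830/41 ≈ 694.89*I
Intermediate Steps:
t(q) = -1 + q
p(H, C) = 2 + C + H² (p(H, C) = 3 + (H*H + (-1 + C)) = 3 + (H² + (-1 + C)) = 3 + (-1 + C + H²) = 2 + C + H²)
Q(d) = (4 + d²)/d (Q(d) = (2 + 2 + d²)/d = (4 + d²)/d)
√(Q(-164) - 482705) = √((-164 + 4/(-164)) - 482705) = √((-164 + 4*(-1/164)) - 482705) = √((-164 - 1/41) - 482705) = √(-6725/41 - 482705) = √(-19797630/41) = I*√811702830/41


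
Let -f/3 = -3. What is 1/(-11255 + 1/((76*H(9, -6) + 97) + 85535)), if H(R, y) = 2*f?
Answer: -87000/979184999 ≈ -8.8849e-5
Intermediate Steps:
f = 9 (f = -3*(-3) = 9)
H(R, y) = 18 (H(R, y) = 2*9 = 18)
1/(-11255 + 1/((76*H(9, -6) + 97) + 85535)) = 1/(-11255 + 1/((76*18 + 97) + 85535)) = 1/(-11255 + 1/((1368 + 97) + 85535)) = 1/(-11255 + 1/(1465 + 85535)) = 1/(-11255 + 1/87000) = 1/(-979184999/87000) = -87000/979184999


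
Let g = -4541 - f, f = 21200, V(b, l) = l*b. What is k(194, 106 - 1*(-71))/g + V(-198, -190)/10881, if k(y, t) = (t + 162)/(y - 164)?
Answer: 1075837183/311208690 ≈ 3.4570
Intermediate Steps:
V(b, l) = b*l
k(y, t) = (162 + t)/(-164 + y)
g = -25741 (g = -4541 - 1*21200 = -4541 - 21200 = -25741)
k(194, 106 - 1*(-71))/g + V(-198, -190)/10881 = ((162 + (106 - 1*(-71)))/(-164 + 194))/(-25741) - 198*(-190)/10881 = ((162 + (106 + 71))/30)*(-1/25741) + 37620*(1/10881) = ((162 + 177)/30)*(-1/25741) + 4180/1209 = ((1/30)*339)*(-1/25741) + 4180/1209 = (113/10)*(-1/25741) + 4180/1209 = -113/257410 + 4180/1209 = 1075837183/311208690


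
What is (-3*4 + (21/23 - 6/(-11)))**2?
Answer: 7112889/64009 ≈ 111.12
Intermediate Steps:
(-3*4 + (21/23 - 6/(-11)))**2 = (-12 + (21*(1/23) - 6*(-1/11)))**2 = (-12 + (21/23 + 6/11))**2 = (-12 + 369/253)**2 = (-2667/253)**2 = 7112889/64009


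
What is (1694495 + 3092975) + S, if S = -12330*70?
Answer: 3924370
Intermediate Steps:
S = -863100
(1694495 + 3092975) + S = (1694495 + 3092975) - 863100 = 4787470 - 863100 = 3924370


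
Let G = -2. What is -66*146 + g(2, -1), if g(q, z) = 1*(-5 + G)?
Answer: -9643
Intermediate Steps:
g(q, z) = -7 (g(q, z) = 1*(-5 - 2) = 1*(-7) = -7)
-66*146 + g(2, -1) = -66*146 - 7 = -9636 - 7 = -9643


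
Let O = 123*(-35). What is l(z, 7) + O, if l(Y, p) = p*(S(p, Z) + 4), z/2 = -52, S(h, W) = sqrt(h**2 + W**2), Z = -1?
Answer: -4277 + 35*sqrt(2) ≈ -4227.5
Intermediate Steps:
S(h, W) = sqrt(W**2 + h**2)
z = -104 (z = 2*(-52) = -104)
O = -4305
l(Y, p) = p*(4 + sqrt(1 + p**2)) (l(Y, p) = p*(sqrt((-1)**2 + p**2) + 4) = p*(sqrt(1 + p**2) + 4) = p*(4 + sqrt(1 + p**2)))
l(z, 7) + O = 7*(4 + sqrt(1 + 7**2)) - 4305 = 7*(4 + sqrt(1 + 49)) - 4305 = 7*(4 + sqrt(50)) - 4305 = 7*(4 + 5*sqrt(2)) - 4305 = (28 + 35*sqrt(2)) - 4305 = -4277 + 35*sqrt(2)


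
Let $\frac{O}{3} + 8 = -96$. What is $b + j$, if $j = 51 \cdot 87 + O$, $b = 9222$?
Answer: $13347$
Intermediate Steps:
$O = -312$ ($O = -24 + 3 \left(-96\right) = -24 - 288 = -312$)
$j = 4125$ ($j = 51 \cdot 87 - 312 = 4437 - 312 = 4125$)
$b + j = 9222 + 4125 = 13347$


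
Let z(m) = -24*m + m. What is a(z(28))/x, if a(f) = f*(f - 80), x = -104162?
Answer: -233128/52081 ≈ -4.4763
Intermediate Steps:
z(m) = -23*m
a(f) = f*(-80 + f)
a(z(28))/x = ((-23*28)*(-80 - 23*28))/(-104162) = -644*(-80 - 644)*(-1/104162) = -644*(-724)*(-1/104162) = 466256*(-1/104162) = -233128/52081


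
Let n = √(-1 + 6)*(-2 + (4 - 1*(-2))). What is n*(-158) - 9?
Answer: -9 - 632*√5 ≈ -1422.2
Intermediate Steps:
n = 4*√5 (n = √5*(-2 + (4 + 2)) = √5*(-2 + 6) = √5*4 = 4*√5 ≈ 8.9443)
n*(-158) - 9 = (4*√5)*(-158) - 9 = -632*√5 - 9 = -9 - 632*√5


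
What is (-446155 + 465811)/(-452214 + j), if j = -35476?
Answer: -1404/34835 ≈ -0.040304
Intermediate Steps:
(-446155 + 465811)/(-452214 + j) = (-446155 + 465811)/(-452214 - 35476) = 19656/(-487690) = 19656*(-1/487690) = -1404/34835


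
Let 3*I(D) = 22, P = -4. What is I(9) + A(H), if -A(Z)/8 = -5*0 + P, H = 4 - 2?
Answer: 118/3 ≈ 39.333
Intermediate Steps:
I(D) = 22/3 (I(D) = (⅓)*22 = 22/3)
H = 2
A(Z) = 32 (A(Z) = -8*(-5*0 - 4) = -8*(0 - 4) = -8*(-4) = 32)
I(9) + A(H) = 22/3 + 32 = 118/3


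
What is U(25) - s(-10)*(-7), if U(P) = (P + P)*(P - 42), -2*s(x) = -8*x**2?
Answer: 1950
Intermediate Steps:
s(x) = 4*x**2 (s(x) = -(-4)*x**2 = 4*x**2)
U(P) = 2*P*(-42 + P) (U(P) = (2*P)*(-42 + P) = 2*P*(-42 + P))
U(25) - s(-10)*(-7) = 2*25*(-42 + 25) - 4*(-10)**2*(-7) = 2*25*(-17) - 4*100*(-7) = -850 - 400*(-7) = -850 - 1*(-2800) = -850 + 2800 = 1950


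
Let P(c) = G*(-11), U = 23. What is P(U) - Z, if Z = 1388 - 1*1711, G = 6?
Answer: 257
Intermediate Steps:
Z = -323 (Z = 1388 - 1711 = -323)
P(c) = -66 (P(c) = 6*(-11) = -66)
P(U) - Z = -66 - 1*(-323) = -66 + 323 = 257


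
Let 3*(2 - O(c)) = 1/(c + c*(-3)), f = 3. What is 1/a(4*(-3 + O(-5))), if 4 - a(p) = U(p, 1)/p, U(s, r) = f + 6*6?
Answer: 62/833 ≈ 0.074430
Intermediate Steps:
O(c) = 2 + 1/(6*c) (O(c) = 2 - 1/(3*(c + c*(-3))) = 2 - 1/(3*(c - 3*c)) = 2 - (-1/(2*c))/3 = 2 - (-1)/(6*c) = 2 + 1/(6*c))
U(s, r) = 39 (U(s, r) = 3 + 6*6 = 3 + 36 = 39)
a(p) = 4 - 39/p
1/a(4*(-3 + O(-5))) = 1/(4 - 39*1/(4*(-3 + (2 + (⅙)/(-5))))) = 1/(4 - 39*1/(4*(-3 + (2 + (⅙)*(-⅕))))) = 1/(4 - 39*1/(4*(-3 + (2 - 1/30)))) = 1/(4 - 39*1/(4*(-3 + 59/30))) = 1/(4 - 39/(4*(-31/30))) = 1/(4 - 39/(-62/15)) = 1/(4 - 39*(-15/62)) = 1/(4 + 585/62) = 1/(833/62) = 62/833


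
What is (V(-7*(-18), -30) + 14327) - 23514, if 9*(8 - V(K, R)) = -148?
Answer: -82463/9 ≈ -9162.6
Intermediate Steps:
V(K, R) = 220/9 (V(K, R) = 8 - ⅑*(-148) = 8 + 148/9 = 220/9)
(V(-7*(-18), -30) + 14327) - 23514 = (220/9 + 14327) - 23514 = 129163/9 - 23514 = -82463/9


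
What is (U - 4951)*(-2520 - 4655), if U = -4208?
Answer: 65715825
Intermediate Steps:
(U - 4951)*(-2520 - 4655) = (-4208 - 4951)*(-2520 - 4655) = -9159*(-7175) = 65715825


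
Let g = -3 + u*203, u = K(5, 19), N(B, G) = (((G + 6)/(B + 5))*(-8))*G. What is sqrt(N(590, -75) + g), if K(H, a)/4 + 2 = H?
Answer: sqrt(33468393)/119 ≈ 48.615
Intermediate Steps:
K(H, a) = -8 + 4*H
N(B, G) = -8*G*(6 + G)/(5 + B) (N(B, G) = (((6 + G)/(5 + B))*(-8))*G = (-8*(6 + G)/(5 + B))*G = -8*G*(6 + G)/(5 + B))
u = 12 (u = -8 + 4*5 = -8 + 20 = 12)
g = 2433 (g = -3 + 12*203 = -3 + 2436 = 2433)
sqrt(N(590, -75) + g) = sqrt(-8*(-75)*(6 - 75)/(5 + 590) + 2433) = sqrt(-8*(-75)*(-69)/595 + 2433) = sqrt(-8*(-75)*1/595*(-69) + 2433) = sqrt(-8280/119 + 2433) = sqrt(281247/119) = sqrt(33468393)/119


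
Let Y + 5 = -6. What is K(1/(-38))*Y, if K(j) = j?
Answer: 11/38 ≈ 0.28947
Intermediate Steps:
Y = -11 (Y = -5 - 6 = -11)
K(1/(-38))*Y = -11/(-38) = -1/38*(-11) = 11/38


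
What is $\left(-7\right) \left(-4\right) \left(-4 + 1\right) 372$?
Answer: $-31248$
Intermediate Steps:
$\left(-7\right) \left(-4\right) \left(-4 + 1\right) 372 = 28 \left(-3\right) 372 = \left(-84\right) 372 = -31248$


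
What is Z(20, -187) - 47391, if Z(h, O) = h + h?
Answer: -47351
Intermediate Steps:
Z(h, O) = 2*h
Z(20, -187) - 47391 = 2*20 - 47391 = 40 - 47391 = -47351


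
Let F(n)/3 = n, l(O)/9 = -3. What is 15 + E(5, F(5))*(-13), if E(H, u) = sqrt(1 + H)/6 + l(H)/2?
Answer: 381/2 - 13*sqrt(6)/6 ≈ 185.19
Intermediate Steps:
l(O) = -27 (l(O) = 9*(-3) = -27)
F(n) = 3*n
E(H, u) = -27/2 + sqrt(1 + H)/6 (E(H, u) = sqrt(1 + H)/6 - 27/2 = -27/2 + sqrt(1 + H)/6)
15 + E(5, F(5))*(-13) = 15 + (-27/2 + sqrt(1 + 5)/6)*(-13) = 15 + (-27/2 + sqrt(6)/6)*(-13) = 15 + (351/2 - 13*sqrt(6)/6) = 381/2 - 13*sqrt(6)/6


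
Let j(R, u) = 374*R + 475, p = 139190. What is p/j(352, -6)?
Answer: 139190/132123 ≈ 1.0535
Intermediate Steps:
j(R, u) = 475 + 374*R
p/j(352, -6) = 139190/(475 + 374*352) = 139190/(475 + 131648) = 139190/132123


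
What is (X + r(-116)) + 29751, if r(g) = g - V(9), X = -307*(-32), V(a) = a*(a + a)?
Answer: 39297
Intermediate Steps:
V(a) = 2*a² (V(a) = a*(2*a) = 2*a²)
X = 9824
r(g) = -162 + g (r(g) = g - 2*9² = g - 2*81 = g - 1*162 = g - 162 = -162 + g)
(X + r(-116)) + 29751 = (9824 + (-162 - 116)) + 29751 = (9824 - 278) + 29751 = 9546 + 29751 = 39297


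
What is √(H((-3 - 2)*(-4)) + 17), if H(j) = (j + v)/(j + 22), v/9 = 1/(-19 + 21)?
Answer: √633/6 ≈ 4.1933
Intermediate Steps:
v = 9/2 (v = 9/(-19 + 21) = 9/2 ≈ 4.5000)
H(j) = (9/2 + j)/(22 + j) (H(j) = (j + 9/2)/(j + 22) = (9/2 + j)/(22 + j))
√(H((-3 - 2)*(-4)) + 17) = √((9/2 + (-3 - 2)*(-4))/(22 + (-3 - 2)*(-4)) + 17) = √((9/2 - 5*(-4))/(22 - 5*(-4)) + 17) = √((9/2 + 20)/(22 + 20) + 17) = √((49/2)/42 + 17) = √((1/42)*(49/2) + 17) = √(7/12 + 17) = √(211/12) = √633/6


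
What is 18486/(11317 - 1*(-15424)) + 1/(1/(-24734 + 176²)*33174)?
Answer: 30006611/34119459 ≈ 0.87946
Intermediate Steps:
18486/(11317 - 1*(-15424)) + 1/(1/(-24734 + 176²)*33174) = 18486/(11317 + 15424) + (1/33174)/1/(-24734 + 30976) = 18486/26741 + (1/33174)/1/6242 = 18486*(1/26741) + (1/33174)/(1/6242) = 1422/2057 + 6242*(1/33174) = 1422/2057 + 3121/16587 = 30006611/34119459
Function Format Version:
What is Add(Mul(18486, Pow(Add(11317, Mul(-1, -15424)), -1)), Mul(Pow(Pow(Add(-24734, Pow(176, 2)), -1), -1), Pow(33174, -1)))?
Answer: Rational(30006611, 34119459) ≈ 0.87946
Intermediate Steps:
Add(Mul(18486, Pow(Add(11317, Mul(-1, -15424)), -1)), Mul(Pow(Pow(Add(-24734, Pow(176, 2)), -1), -1), Pow(33174, -1))) = Add(Mul(18486, Pow(Add(11317, 15424), -1)), Mul(Pow(Pow(Add(-24734, 30976), -1), -1), Rational(1, 33174))) = Add(Mul(18486, Pow(26741, -1)), Mul(Pow(Pow(6242, -1), -1), Rational(1, 33174))) = Add(Mul(18486, Rational(1, 26741)), Mul(Pow(Rational(1, 6242), -1), Rational(1, 33174))) = Add(Rational(1422, 2057), Mul(6242, Rational(1, 33174))) = Add(Rational(1422, 2057), Rational(3121, 16587)) = Rational(30006611, 34119459)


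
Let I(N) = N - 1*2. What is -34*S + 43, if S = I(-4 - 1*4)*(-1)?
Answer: -297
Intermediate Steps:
I(N) = -2 + N (I(N) = N - 2 = -2 + N)
S = 10 (S = (-2 + (-4 - 1*4))*(-1) = (-2 + (-4 - 4))*(-1) = (-2 - 8)*(-1) = -10*(-1) = 10)
-34*S + 43 = -34*10 + 43 = -340 + 43 = -297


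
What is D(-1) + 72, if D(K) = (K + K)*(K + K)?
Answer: 76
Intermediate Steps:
D(K) = 4*K² (D(K) = (2*K)*(2*K) = 4*K²)
D(-1) + 72 = 4*(-1)² + 72 = 4*1 + 72 = 4 + 72 = 76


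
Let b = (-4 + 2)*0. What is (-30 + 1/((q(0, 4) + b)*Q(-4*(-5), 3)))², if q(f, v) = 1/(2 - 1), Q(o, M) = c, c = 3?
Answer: 7921/9 ≈ 880.11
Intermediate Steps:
Q(o, M) = 3
q(f, v) = 1 (q(f, v) = 1/1 = 1)
b = 0 (b = -2*0 = 0)
(-30 + 1/((q(0, 4) + b)*Q(-4*(-5), 3)))² = (-30 + 1/((1 + 0)*3))² = (-30 + 1/(1*3))² = (-30 + 1/3)² = (-30 + ⅓)² = (-89/3)² = 7921/9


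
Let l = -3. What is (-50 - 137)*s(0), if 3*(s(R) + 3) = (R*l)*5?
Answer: 561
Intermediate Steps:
s(R) = -3 - 5*R (s(R) = -3 + ((R*(-3))*5)/3 = -3 + (-3*R*5)/3 = -3 + (-15*R)/3 = -3 - 5*R)
(-50 - 137)*s(0) = (-50 - 137)*(-3 - 5*0) = -187*(-3 + 0) = -187*(-3) = 561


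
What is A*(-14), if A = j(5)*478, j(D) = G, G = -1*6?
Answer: 40152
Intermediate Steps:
G = -6
j(D) = -6
A = -2868 (A = -6*478 = -2868)
A*(-14) = -2868*(-14) = 40152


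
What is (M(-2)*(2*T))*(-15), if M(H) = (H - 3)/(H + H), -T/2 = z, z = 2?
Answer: 150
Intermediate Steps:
T = -4 (T = -2*2 = -4)
M(H) = (-3 + H)/(2*H) (M(H) = (-3 + H)/((2*H)) = (-3 + H)*(1/(2*H)) = (-3 + H)/(2*H))
(M(-2)*(2*T))*(-15) = (((1/2)*(-3 - 2)/(-2))*(2*(-4)))*(-15) = (((1/2)*(-1/2)*(-5))*(-8))*(-15) = ((5/4)*(-8))*(-15) = -10*(-15) = 150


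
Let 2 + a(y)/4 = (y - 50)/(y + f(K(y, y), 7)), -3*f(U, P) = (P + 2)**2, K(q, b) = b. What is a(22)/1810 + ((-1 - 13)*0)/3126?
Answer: 36/4525 ≈ 0.0079558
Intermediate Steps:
f(U, P) = -(2 + P)**2/3 (f(U, P) = -(P + 2)**2/3 = -(2 + P)**2/3)
a(y) = -8 + 4*(-50 + y)/(-27 + y) (a(y) = -8 + 4*((y - 50)/(y - (2 + 7)**2/3)) = -8 + 4*((-50 + y)/(y - 1/3*9**2)) = -8 + 4*((-50 + y)/(y - 1/3*81)) = -8 + 4*((-50 + y)/(y - 27)) = -8 + 4*((-50 + y)/(-27 + y)) = -8 + 4*(-50 + y)/(-27 + y))
a(22)/1810 + ((-1 - 13)*0)/3126 = (4*(4 - 1*22)/(-27 + 22))/1810 + ((-1 - 13)*0)/3126 = (4*(4 - 22)/(-5))*(1/1810) - 14*0*(1/3126) = (4*(-1/5)*(-18))*(1/1810) + 0*(1/3126) = (72/5)*(1/1810) + 0 = 36/4525 + 0 = 36/4525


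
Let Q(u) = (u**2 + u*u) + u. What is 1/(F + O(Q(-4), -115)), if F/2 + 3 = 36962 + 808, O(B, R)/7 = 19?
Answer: 1/75667 ≈ 1.3216e-5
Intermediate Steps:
Q(u) = u + 2*u**2 (Q(u) = (u**2 + u**2) + u = 2*u**2 + u = u + 2*u**2)
O(B, R) = 133 (O(B, R) = 7*19 = 133)
F = 75534 (F = -6 + 2*(36962 + 808) = -6 + 2*37770 = -6 + 75540 = 75534)
1/(F + O(Q(-4), -115)) = 1/(75534 + 133) = 1/75667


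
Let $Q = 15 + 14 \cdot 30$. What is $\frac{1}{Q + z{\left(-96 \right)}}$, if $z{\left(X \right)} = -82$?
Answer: $\frac{1}{353} \approx 0.0028329$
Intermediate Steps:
$Q = 435$ ($Q = 15 + 420 = 435$)
$\frac{1}{Q + z{\left(-96 \right)}} = \frac{1}{435 - 82} = \frac{1}{353}$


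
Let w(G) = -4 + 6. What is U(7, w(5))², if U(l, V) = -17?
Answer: 289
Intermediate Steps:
w(G) = 2
U(7, w(5))² = (-17)² = 289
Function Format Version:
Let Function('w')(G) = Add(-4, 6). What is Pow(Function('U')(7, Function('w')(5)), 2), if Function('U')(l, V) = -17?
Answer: 289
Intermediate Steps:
Function('w')(G) = 2
Pow(Function('U')(7, Function('w')(5)), 2) = Pow(-17, 2) = 289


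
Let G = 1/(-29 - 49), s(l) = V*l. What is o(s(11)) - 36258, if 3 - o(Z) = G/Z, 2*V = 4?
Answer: -62213579/1716 ≈ -36255.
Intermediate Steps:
V = 2 (V = (1/2)*4 = 2)
s(l) = 2*l
G = -1/78 (G = 1/(-78) = -1/78 ≈ -0.012821)
o(Z) = 3 + 1/(78*Z) (o(Z) = 3 - (-1)/(78*Z) = 3 + 1/(78*Z))
o(s(11)) - 36258 = (3 + 1/(78*((2*11)))) - 36258 = (3 + (1/78)/22) - 36258 = (3 + (1/78)*(1/22)) - 36258 = (3 + 1/1716) - 36258 = 5149/1716 - 36258 = -62213579/1716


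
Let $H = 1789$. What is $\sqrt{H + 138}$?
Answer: $\sqrt{1927} \approx 43.898$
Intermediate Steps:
$\sqrt{H + 138} = \sqrt{1789 + 138} = \sqrt{1927}$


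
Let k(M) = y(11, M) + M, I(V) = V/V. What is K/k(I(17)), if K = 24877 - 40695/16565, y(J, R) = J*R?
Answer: 41204681/19878 ≈ 2072.9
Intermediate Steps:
I(V) = 1
k(M) = 12*M (k(M) = 11*M + M = 12*M)
K = 82409362/3313 (K = 24877 - 40695*1/16565 = 24877 - 8139/3313 = 82409362/3313 ≈ 24875.)
K/k(I(17)) = 82409362/(3313*((12*1))) = (82409362/3313)/12 = (82409362/3313)*(1/12) = 41204681/19878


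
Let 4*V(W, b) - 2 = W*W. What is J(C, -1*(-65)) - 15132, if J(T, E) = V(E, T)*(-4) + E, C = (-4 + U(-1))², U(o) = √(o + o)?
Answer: -19294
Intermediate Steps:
U(o) = √2*√o (U(o) = √(2*o) = √2*√o)
V(W, b) = ½ + W²/4 (V(W, b) = ½ + (W*W)/4 = ½ + W²/4)
C = (-4 + I*√2)² (C = (-4 + √2*√(-1))² = (-4 + √2*I)² = (-4 + I*√2)² ≈ 14.0 - 11.314*I)
J(T, E) = -2 + E - E² (J(T, E) = (½ + E²/4)*(-4) + E = (-2 - E²) + E = -2 + E - E²)
J(C, -1*(-65)) - 15132 = (-2 - 1*(-65) - (-1*(-65))²) - 15132 = (-2 + 65 - 1*65²) - 15132 = (-2 + 65 - 1*4225) - 15132 = (-2 + 65 - 4225) - 15132 = -4162 - 15132 = -19294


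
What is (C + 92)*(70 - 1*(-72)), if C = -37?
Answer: 7810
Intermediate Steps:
(C + 92)*(70 - 1*(-72)) = (-37 + 92)*(70 - 1*(-72)) = 55*(70 + 72) = 55*142 = 7810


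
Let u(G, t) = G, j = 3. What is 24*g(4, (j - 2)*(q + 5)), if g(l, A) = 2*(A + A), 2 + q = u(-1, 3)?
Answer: 192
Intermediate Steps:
q = -3 (q = -2 - 1 = -3)
g(l, A) = 4*A (g(l, A) = 2*(2*A) = 4*A)
24*g(4, (j - 2)*(q + 5)) = 24*(4*((3 - 2)*(-3 + 5))) = 24*(4*(1*2)) = 24*(4*2) = 24*8 = 192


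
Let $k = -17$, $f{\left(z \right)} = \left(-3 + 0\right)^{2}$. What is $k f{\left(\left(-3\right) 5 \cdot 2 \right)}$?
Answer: $-153$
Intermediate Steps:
$f{\left(z \right)} = 9$ ($f{\left(z \right)} = \left(-3\right)^{2} = 9$)
$k f{\left(\left(-3\right) 5 \cdot 2 \right)} = \left(-17\right) 9 = -153$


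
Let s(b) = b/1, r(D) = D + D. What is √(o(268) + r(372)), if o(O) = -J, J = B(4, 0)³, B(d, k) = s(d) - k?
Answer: 2*√170 ≈ 26.077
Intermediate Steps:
r(D) = 2*D
s(b) = b (s(b) = b*1 = b)
B(d, k) = d - k
J = 64 (J = (4 - 1*0)³ = (4 + 0)³ = 4³ = 64)
o(O) = -64 (o(O) = -1*64 = -64)
√(o(268) + r(372)) = √(-64 + 2*372) = √(-64 + 744) = √680 = 2*√170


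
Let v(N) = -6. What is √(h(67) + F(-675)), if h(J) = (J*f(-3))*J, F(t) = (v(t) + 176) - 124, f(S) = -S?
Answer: √13513 ≈ 116.25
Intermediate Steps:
F(t) = 46 (F(t) = (-6 + 176) - 124 = 170 - 124 = 46)
h(J) = 3*J² (h(J) = (J*(-1*(-3)))*J = (J*3)*J = (3*J)*J = 3*J²)
√(h(67) + F(-675)) = √(3*67² + 46) = √(3*4489 + 46) = √(13467 + 46) = √13513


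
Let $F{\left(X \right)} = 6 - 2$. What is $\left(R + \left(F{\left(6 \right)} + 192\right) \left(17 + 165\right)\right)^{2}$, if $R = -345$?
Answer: $1247996929$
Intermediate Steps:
$F{\left(X \right)} = 4$
$\left(R + \left(F{\left(6 \right)} + 192\right) \left(17 + 165\right)\right)^{2} = \left(-345 + \left(4 + 192\right) \left(17 + 165\right)\right)^{2} = \left(-345 + 196 \cdot 182\right)^{2} = \left(-345 + 35672\right)^{2} = 35327^{2} = 1247996929$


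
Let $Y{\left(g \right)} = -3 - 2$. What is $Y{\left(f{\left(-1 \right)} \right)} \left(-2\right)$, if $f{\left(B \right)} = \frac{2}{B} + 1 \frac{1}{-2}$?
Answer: $10$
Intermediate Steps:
$f{\left(B \right)} = - \frac{1}{2} + \frac{2}{B}$ ($f{\left(B \right)} = \frac{2}{B} + 1 \left(- \frac{1}{2}\right) = \frac{2}{B} - \frac{1}{2} = - \frac{1}{2} + \frac{2}{B}$)
$Y{\left(g \right)} = -5$ ($Y{\left(g \right)} = -3 - 2 = -5$)
$Y{\left(f{\left(-1 \right)} \right)} \left(-2\right) = \left(-5\right) \left(-2\right) = 10$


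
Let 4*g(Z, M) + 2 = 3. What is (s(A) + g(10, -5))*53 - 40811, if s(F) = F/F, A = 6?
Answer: -162979/4 ≈ -40745.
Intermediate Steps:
g(Z, M) = ¼ (g(Z, M) = -½ + (¼)*3 = -½ + ¾ = ¼)
s(F) = 1
(s(A) + g(10, -5))*53 - 40811 = (1 + ¼)*53 - 40811 = (5/4)*53 - 40811 = 265/4 - 40811 = -162979/4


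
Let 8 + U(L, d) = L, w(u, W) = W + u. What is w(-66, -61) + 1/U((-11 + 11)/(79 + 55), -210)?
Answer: -1017/8 ≈ -127.13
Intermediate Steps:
U(L, d) = -8 + L
w(-66, -61) + 1/U((-11 + 11)/(79 + 55), -210) = (-61 - 66) + 1/(-8 + (-11 + 11)/(79 + 55)) = -127 + 1/(-8 + 0/134) = -127 + 1/(-8 + 0*(1/134)) = -127 + 1/(-8 + 0) = -127 + 1/(-8) = -127 - ⅛ = -1017/8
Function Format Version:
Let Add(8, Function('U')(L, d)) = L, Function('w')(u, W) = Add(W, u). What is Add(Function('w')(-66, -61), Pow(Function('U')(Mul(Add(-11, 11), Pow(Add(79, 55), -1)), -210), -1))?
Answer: Rational(-1017, 8) ≈ -127.13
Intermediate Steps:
Function('U')(L, d) = Add(-8, L)
Add(Function('w')(-66, -61), Pow(Function('U')(Mul(Add(-11, 11), Pow(Add(79, 55), -1)), -210), -1)) = Add(Add(-61, -66), Pow(Add(-8, Mul(Add(-11, 11), Pow(Add(79, 55), -1))), -1)) = Add(-127, Pow(Add(-8, Mul(0, Pow(134, -1))), -1)) = Add(-127, Pow(Add(-8, Mul(0, Rational(1, 134))), -1)) = Add(-127, Pow(Add(-8, 0), -1)) = Add(-127, Pow(-8, -1)) = Add(-127, Rational(-1, 8)) = Rational(-1017, 8)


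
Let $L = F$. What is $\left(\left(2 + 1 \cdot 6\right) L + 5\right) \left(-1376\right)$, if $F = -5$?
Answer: $48160$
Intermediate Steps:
$L = -5$
$\left(\left(2 + 1 \cdot 6\right) L + 5\right) \left(-1376\right) = \left(\left(2 + 1 \cdot 6\right) \left(-5\right) + 5\right) \left(-1376\right) = \left(\left(2 + 6\right) \left(-5\right) + 5\right) \left(-1376\right) = \left(8 \left(-5\right) + 5\right) \left(-1376\right) = \left(-40 + 5\right) \left(-1376\right) = \left(-35\right) \left(-1376\right) = 48160$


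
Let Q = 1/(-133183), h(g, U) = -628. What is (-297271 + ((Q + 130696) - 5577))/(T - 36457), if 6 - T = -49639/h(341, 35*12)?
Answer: 14398608045076/3055333489661 ≈ 4.7126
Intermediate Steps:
Q = -1/133183 ≈ -7.5085e-6
T = -45871/628 (T = 6 - (-49639)/(-628) = 6 - (-49639)*(-1)/628 = 6 - 1*49639/628 = 6 - 49639/628 = -45871/628 ≈ -73.043)
(-297271 + ((Q + 130696) - 5577))/(T - 36457) = (-297271 + ((-1/133183 + 130696) - 5577))/(-45871/628 - 36457) = (-297271 + (17406485367/133183 - 5577))/(-22940867/628) = (-297271 + 16663723776/133183)*(-628/22940867) = -22927719817/133183*(-628/22940867) = 14398608045076/3055333489661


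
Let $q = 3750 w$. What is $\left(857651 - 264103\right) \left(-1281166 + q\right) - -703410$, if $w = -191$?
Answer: $-1185561568558$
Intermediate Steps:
$q = -716250$ ($q = 3750 \left(-191\right) = -716250$)
$\left(857651 - 264103\right) \left(-1281166 + q\right) - -703410 = \left(857651 - 264103\right) \left(-1281166 - 716250\right) - -703410 = 593548 \left(-1997416\right) + 703410 = -1185562271968 + 703410 = -1185561568558$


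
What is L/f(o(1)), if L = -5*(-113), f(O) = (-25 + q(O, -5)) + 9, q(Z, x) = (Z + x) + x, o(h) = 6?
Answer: -113/4 ≈ -28.250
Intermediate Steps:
q(Z, x) = Z + 2*x
f(O) = -26 + O (f(O) = (-25 + (O + 2*(-5))) + 9 = (-25 + (O - 10)) + 9 = (-25 + (-10 + O)) + 9 = (-35 + O) + 9 = -26 + O)
L = 565
L/f(o(1)) = 565/(-26 + 6) = 565/(-20) = 565*(-1/20) = -113/4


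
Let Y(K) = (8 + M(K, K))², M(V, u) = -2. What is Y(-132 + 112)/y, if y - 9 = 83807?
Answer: 9/20954 ≈ 0.00042951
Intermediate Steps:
y = 83816 (y = 9 + 83807 = 83816)
Y(K) = 36 (Y(K) = (8 - 2)² = 6² = 36)
Y(-132 + 112)/y = 36/83816 = 36*(1/83816) = 9/20954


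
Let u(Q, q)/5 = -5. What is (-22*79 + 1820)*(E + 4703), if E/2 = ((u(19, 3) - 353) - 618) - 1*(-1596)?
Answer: 484046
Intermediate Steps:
u(Q, q) = -25 (u(Q, q) = 5*(-5) = -25)
E = 1200 (E = 2*(((-25 - 353) - 618) - 1*(-1596)) = 2*((-378 - 618) + 1596) = 2*(-996 + 1596) = 2*600 = 1200)
(-22*79 + 1820)*(E + 4703) = (-22*79 + 1820)*(1200 + 4703) = (-1738 + 1820)*5903 = 82*5903 = 484046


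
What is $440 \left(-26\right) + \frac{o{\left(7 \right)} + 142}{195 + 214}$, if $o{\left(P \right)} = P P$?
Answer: $- \frac{4678769}{409} \approx -11440.0$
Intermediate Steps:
$o{\left(P \right)} = P^{2}$
$440 \left(-26\right) + \frac{o{\left(7 \right)} + 142}{195 + 214} = 440 \left(-26\right) + \frac{7^{2} + 142}{195 + 214} = -11440 + \frac{49 + 142}{409} = -11440 + 191 \cdot \frac{1}{409} = -11440 + \frac{191}{409} = - \frac{4678769}{409}$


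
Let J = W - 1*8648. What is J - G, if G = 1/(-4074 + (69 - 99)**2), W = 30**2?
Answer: -24592151/3174 ≈ -7748.0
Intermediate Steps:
W = 900
J = -7748 (J = 900 - 1*8648 = 900 - 8648 = -7748)
G = -1/3174 (G = 1/(-4074 + (-30)**2) = 1/(-4074 + 900) = 1/(-3174) = -1/3174 ≈ -0.00031506)
J - G = -7748 - 1*(-1/3174) = -7748 + 1/3174 = -24592151/3174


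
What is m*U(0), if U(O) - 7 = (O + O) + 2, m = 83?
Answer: 747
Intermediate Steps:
U(O) = 9 + 2*O (U(O) = 7 + ((O + O) + 2) = 7 + (2*O + 2) = 7 + (2 + 2*O) = 9 + 2*O)
m*U(0) = 83*(9 + 2*0) = 83*(9 + 0) = 83*9 = 747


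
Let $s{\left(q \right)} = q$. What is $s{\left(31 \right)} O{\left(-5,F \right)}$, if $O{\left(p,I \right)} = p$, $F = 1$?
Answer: $-155$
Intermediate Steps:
$s{\left(31 \right)} O{\left(-5,F \right)} = 31 \left(-5\right) = -155$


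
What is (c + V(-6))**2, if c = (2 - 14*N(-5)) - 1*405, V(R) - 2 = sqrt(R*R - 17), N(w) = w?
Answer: (331 - sqrt(19))**2 ≈ 1.0669e+5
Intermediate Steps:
V(R) = 2 + sqrt(-17 + R**2) (V(R) = 2 + sqrt(R*R - 17) = 2 + sqrt(R**2 - 17) = 2 + sqrt(-17 + R**2))
c = -333 (c = (2 - 14*(-5)) - 1*405 = (2 + 70) - 405 = 72 - 405 = -333)
(c + V(-6))**2 = (-333 + (2 + sqrt(-17 + (-6)**2)))**2 = (-333 + (2 + sqrt(-17 + 36)))**2 = (-333 + (2 + sqrt(19)))**2 = (-331 + sqrt(19))**2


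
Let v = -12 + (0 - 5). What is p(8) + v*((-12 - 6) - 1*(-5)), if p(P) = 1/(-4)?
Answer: 883/4 ≈ 220.75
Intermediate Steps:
p(P) = -¼
v = -17 (v = -12 - 5 = -17)
p(8) + v*((-12 - 6) - 1*(-5)) = -¼ - 17*((-12 - 6) - 1*(-5)) = -¼ - 17*(-18 + 5) = -¼ - 17*(-13) = -¼ + 221 = 883/4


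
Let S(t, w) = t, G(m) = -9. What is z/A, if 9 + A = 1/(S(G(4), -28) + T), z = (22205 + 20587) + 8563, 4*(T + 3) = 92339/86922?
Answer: -209524137535/37066941 ≈ -5652.6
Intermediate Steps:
T = -950725/347688 (T = -3 + (92339/86922)/4 = -3 + (92339*(1/86922))/4 = -3 + (1/4)*(92339/86922) = -3 + 92339/347688 = -950725/347688 ≈ -2.7344)
z = 51355 (z = 42792 + 8563 = 51355)
A = -37066941/4079917 (A = -9 + 1/(-9 - 950725/347688) = -9 + 1/(-4079917/347688) = -9 - 347688/4079917 = -37066941/4079917 ≈ -9.0852)
z/A = 51355/(-37066941/4079917) = 51355*(-4079917/37066941) = -209524137535/37066941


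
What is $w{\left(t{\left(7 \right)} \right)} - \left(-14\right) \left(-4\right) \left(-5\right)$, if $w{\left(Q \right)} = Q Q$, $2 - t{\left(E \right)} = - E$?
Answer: $361$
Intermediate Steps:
$t{\left(E \right)} = 2 + E$ ($t{\left(E \right)} = 2 - - E = 2 + E$)
$w{\left(Q \right)} = Q^{2}$
$w{\left(t{\left(7 \right)} \right)} - \left(-14\right) \left(-4\right) \left(-5\right) = \left(2 + 7\right)^{2} - \left(-14\right) \left(-4\right) \left(-5\right) = 9^{2} - 56 \left(-5\right) = 81 - -280 = 81 + 280 = 361$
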